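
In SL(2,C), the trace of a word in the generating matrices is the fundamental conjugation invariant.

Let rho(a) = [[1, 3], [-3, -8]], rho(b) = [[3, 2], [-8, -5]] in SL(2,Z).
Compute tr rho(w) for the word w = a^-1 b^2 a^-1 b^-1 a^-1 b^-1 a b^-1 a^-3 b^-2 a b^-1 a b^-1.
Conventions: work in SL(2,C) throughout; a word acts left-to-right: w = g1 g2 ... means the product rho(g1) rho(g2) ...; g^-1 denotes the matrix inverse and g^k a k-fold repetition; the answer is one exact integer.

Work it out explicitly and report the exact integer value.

-9764390

rho(a^-1) = [[-8, -3], [3, 1]]
... * rho(b) = [[3, 2], [-8, -5]]  ->  [[0, -1], [1, 1]]
... * rho(b) = [[3, 2], [-8, -5]]  ->  [[8, 5], [-5, -3]]
... * rho(a^-1) = [[-8, -3], [3, 1]]  ->  [[-49, -19], [31, 12]]
... * rho(b^-1) = [[-5, -2], [8, 3]]  ->  [[93, 41], [-59, -26]]
... * rho(a^-1) = [[-8, -3], [3, 1]]  ->  [[-621, -238], [394, 151]]
... * rho(b^-1) = [[-5, -2], [8, 3]]  ->  [[1201, 528], [-762, -335]]
... * rho(a) = [[1, 3], [-3, -8]]  ->  [[-383, -621], [243, 394]]
... * rho(b^-1) = [[-5, -2], [8, 3]]  ->  [[-3053, -1097], [1937, 696]]
... * rho(a^-1) = [[-8, -3], [3, 1]]  ->  [[21133, 8062], [-13408, -5115]]
... * rho(a^-1) = [[-8, -3], [3, 1]]  ->  [[-144878, -55337], [91919, 35109]]
... * rho(a^-1) = [[-8, -3], [3, 1]]  ->  [[993013, 379297], [-630025, -240648]]
... * rho(b^-1) = [[-5, -2], [8, 3]]  ->  [[-1930689, -848135], [1224941, 538106]]
... * rho(b^-1) = [[-5, -2], [8, 3]]  ->  [[2868365, 1316973], [-1819857, -835564]]
... * rho(a) = [[1, 3], [-3, -8]]  ->  [[-1082554, -1930689], [686835, 1224941]]
... * rho(b^-1) = [[-5, -2], [8, 3]]  ->  [[-10032742, -3626959], [6365353, 2301153]]
... * rho(a) = [[1, 3], [-3, -8]]  ->  [[848135, -1082554], [-538106, 686835]]
... * rho(b^-1) = [[-5, -2], [8, 3]]  ->  [[-12901107, -4943932], [8185210, 3136717]]
tr = -12901107 + 3136717 = -9764390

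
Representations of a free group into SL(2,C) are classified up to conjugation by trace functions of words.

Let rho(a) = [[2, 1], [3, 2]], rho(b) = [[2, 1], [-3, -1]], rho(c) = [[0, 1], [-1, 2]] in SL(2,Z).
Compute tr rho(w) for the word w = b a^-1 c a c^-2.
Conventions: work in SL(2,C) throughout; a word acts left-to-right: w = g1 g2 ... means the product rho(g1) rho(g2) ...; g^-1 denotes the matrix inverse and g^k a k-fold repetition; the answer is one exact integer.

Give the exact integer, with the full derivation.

26

rho(b) = [[2, 1], [-3, -1]]
... * rho(a^-1) = [[2, -1], [-3, 2]]  ->  [[1, 0], [-3, 1]]
... * rho(c) = [[0, 1], [-1, 2]]  ->  [[0, 1], [-1, -1]]
... * rho(a) = [[2, 1], [3, 2]]  ->  [[3, 2], [-5, -3]]
... * rho(c^-1) = [[2, -1], [1, 0]]  ->  [[8, -3], [-13, 5]]
... * rho(c^-1) = [[2, -1], [1, 0]]  ->  [[13, -8], [-21, 13]]
tr = 13 + 13 = 26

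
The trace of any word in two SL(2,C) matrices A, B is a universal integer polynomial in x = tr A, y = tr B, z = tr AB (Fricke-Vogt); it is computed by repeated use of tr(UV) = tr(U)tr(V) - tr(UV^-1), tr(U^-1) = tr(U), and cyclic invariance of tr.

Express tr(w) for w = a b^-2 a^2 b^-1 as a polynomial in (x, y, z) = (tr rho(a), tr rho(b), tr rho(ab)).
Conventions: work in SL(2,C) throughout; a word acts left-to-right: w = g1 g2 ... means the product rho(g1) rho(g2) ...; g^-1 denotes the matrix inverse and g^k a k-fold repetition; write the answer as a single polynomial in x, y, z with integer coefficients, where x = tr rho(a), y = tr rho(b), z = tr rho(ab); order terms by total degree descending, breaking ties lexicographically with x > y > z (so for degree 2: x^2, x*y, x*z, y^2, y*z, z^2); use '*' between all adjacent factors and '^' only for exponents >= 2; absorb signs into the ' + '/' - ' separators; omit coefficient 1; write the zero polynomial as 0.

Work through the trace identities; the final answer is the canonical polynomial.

tr(a^2) = tr(a) * tr(a) - tr(1) = x^2 - 2
apply: tr(a^3) = tr(a) * tr(a^2) - tr(a) = x^3 - 3*x
apply: tr(a b a) = tr(a) * tr(b a) - tr(b) = x*z - y
apply: tr(a^3 b) = tr(a) * tr(a b a) - tr(a b) = x^2*z - x*y - z
apply: tr(a b^-1 a^2) = tr(a^3) * tr(b) - tr(a^3 b) = x^3*y - x^2*z - 2*x*y + z
use: tr(b a b a) = tr(a b) * tr(a b) - tr(1)   [split at repeated a] = z^2 - 2
tr(b a b) = tr(b) * tr(a b) - tr(a) = y*z - x
use: tr(a^2 b a b) = tr(a) * tr(b a b a) - tr(b a b) = x*z^2 - y*z - x
use: tr(a b^-1 a^2 b) = tr(a^2 b a) * tr(b) - tr(a^2 b a b) = x^2*y*z - x*y^2 - x*z^2 + x
apply: tr(a^2 b^-1 a b^-1) = tr(a b^-1 a^2) * tr(b) - tr(a b^-1 a^2 b) = x^3*y^2 - 2*x^2*y*z - x*y^2 + x*z^2 + y*z - x
apply: tr(a b^-2 a^2 b^-1) = tr(a^2 b^-1 a b^-1) * tr(b) - tr(a^2 b^-1 a) = x^3*y^3 - 2*x^2*y^2*z - x^3*y - x*y^3 + x*y*z^2 + x^2*z + y^2*z + x*y - z

x^3*y^3 - 2*x^2*y^2*z - x^3*y - x*y^3 + x*y*z^2 + x^2*z + y^2*z + x*y - z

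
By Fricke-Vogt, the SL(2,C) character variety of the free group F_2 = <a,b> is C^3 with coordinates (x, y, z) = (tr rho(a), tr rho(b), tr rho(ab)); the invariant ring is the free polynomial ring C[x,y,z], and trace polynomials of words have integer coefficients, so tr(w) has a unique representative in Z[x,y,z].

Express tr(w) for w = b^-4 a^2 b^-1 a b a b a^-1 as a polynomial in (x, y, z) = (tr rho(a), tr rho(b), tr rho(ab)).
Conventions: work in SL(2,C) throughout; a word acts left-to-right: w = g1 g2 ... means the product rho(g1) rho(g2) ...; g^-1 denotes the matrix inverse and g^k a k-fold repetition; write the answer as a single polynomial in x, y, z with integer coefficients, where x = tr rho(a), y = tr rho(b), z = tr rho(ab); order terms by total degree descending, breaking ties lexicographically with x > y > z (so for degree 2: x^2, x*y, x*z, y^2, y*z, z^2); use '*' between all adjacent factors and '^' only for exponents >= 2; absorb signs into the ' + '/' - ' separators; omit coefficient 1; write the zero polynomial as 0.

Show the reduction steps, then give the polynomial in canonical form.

tr(a b a) = tr(a) tr(b a) - tr(b) = x*z - y
tr(a^2 b a) = tr(a) tr(a b a) - tr(a b) = x^2*z - x*y - z
tr(a^3 b a) = tr(a) tr(a^2 b a) - tr(a^2 b) = x^3*z - x^2*y - 2*x*z + y
tr(b a b a) = tr(a b) tr(a b) - tr(1) = z^2 - 2
tr(b a b) = tr(b) tr(a b) - tr(a) = y*z - x
tr(b a b a^2) = tr(a) tr(b a b a) - tr(b a b) = x*z^2 - y*z - x
tr(a^3 b a b) = tr(a) tr(b a b a^2) - tr(b a b a) = x^2*z^2 - x*y*z - x^2 - z^2 + 2
tr(a^3 b a b^-1) = tr(a^3 b a) tr(b) - tr(a^3 b a b) = x^3*y*z - x^2*y^2 - x^2*z^2 - x*y*z + x^2 + y^2 + z^2 - 2
tr(a b a b^-2 a^2) = tr(a^3 b a b^-1) tr(b) - tr(a^3 b a) = x^3*y^2*z - x^2*y^3 - x^2*y*z^2 - x^3*z - x*y^2*z + 2*x^2*y + y^3 + y*z^2 + 2*x*z - 3*y
tr(b a b a b a) = tr(b a b a) tr(b a) - tr(a b) = z^3 - 3*z
tr(b a b a b) = tr(b) tr(a b a b) - tr(a b a) = y*z^2 - x*z - y
tr(a^2 b a b a b) = tr(a) tr(b a b a b a) - tr(b a b a b) = x*z^3 - y*z^2 - 2*x*z + y
tr(a^2 b a b a b^-1) = tr(a^2 b a b a) tr(b) - tr(a^2 b a b a b) = x^2*y*z^2 - x*y^2*z - x*z^3 - x^2*y + 2*x*z + y
tr(a b a b^-2 a^2 b) = tr(a^2 b a b a b^-1) tr(b) - tr(a^2 b a b a) = x^2*y^2*z^2 - x*y^3*z - x*y*z^3 - x^2*y^2 - x^2*z^2 + 3*x*y*z + x^2 + y^2 + z^2 - 2
tr(b^-1 a^2 b^-1 a b a b^-1) = tr(a b a b^-2 a^2) tr(b) - tr(a b a b^-2 a^2 b) = x^3*y^3*z - x^2*y^4 - 2*x^2*y^2*z^2 - x^3*y*z + x*y*z^3 + 3*x^2*y^2 + x^2*z^2 + y^4 + y^2*z^2 - x*y*z - x^2 - 4*y^2 - z^2 + 2
tr(b^-1 a^2 b^-1 a b a) = tr(a b a b^-1 a^2) tr(b) - tr(a b a b^-1 a^2 b) = x^3*y^2*z - x^2*y^3 - 2*x^2*y*z^2 + x*z^3 + 2*x^2*y + y^3 + y*z^2 - 2*x*z - 3*y
tr(b^-3 a^2 b^-1 a b a) = tr(b^-1 a^2 b^-1 a b a b^-1) tr(b) - tr(b^-1 a^2 b^-1 a b a) = x^3*y^4*z - x^2*y^5 - 2*x^2*y^3*z^2 - 2*x^3*y^2*z + x*y^2*z^3 + 4*x^2*y^3 + 3*x^2*y*z^2 + y^5 + y^3*z^2 - x*y^2*z - x*z^3 - 3*x^2*y - 5*y^3 - 2*y*z^2 + 2*x*z + 5*y
tr(a^3 b a b a) = tr(a) tr(a b a b a^2) - tr(a b a b a) = x^3*z^2 - x^2*y*z - x^3 - 2*x*z^2 + y*z + 3*x
tr(a^3 b a b a b) = tr(a) tr(a b a b a b a) - tr(a b a b a b) = x^2*z^3 - x*y*z^2 - 2*x^2*z - z^3 + x*y + 3*z
tr(a b a b a b^-1 a^2) = tr(a^3 b a b a) tr(b) - tr(a^3 b a b a b) = x^3*y*z^2 - x^2*y^2*z - x^2*z^3 - x^3*y - x*y*z^2 + 2*x^2*z + y^2*z + z^3 + 2*x*y - 3*z
tr(b a b a b a b a) = tr(a b a b a b) tr(a b) - tr(b a b a) = z^4 - 4*z^2 + 2
tr(b a b a b a b) = tr(b) tr(a b a b a b) - tr(a b a b a) = y*z^3 - x*z^2 - 2*y*z + x
tr(a^2 b a b a b a b) = tr(a) tr(b a b a b a b a) - tr(b a b a b a b) = x*z^4 - y*z^3 - 3*x*z^2 + 2*y*z + x
tr(a b a b a b^-1 a^2 b) = tr(a^2 b a b a b a) tr(b) - tr(a^2 b a b a b a b) = x^2*y*z^3 - x*y^2*z^2 - x*z^4 - 2*x^2*y*z + x*y^2 + 3*x*z^2 + y*z - x
tr(b^-1 a^2 b^-1 a b a b a) = tr(a b a b a b^-1 a^2) tr(b) - tr(a b a b a b^-1 a^2 b) = x^3*y^2*z^2 - x^2*y^3*z - 2*x^2*y*z^3 - x^3*y^2 + x*z^4 + 4*x^2*y*z + y^3*z + y*z^3 + x*y^2 - 3*x*z^2 - 4*y*z + x
tr(a^2 b^-1 a b a b a) = tr(a b a b a^3) tr(b) - tr(a b a b a^3 b) = x^3*y*z^2 - x^2*y^2*z - x^2*z^3 - x^3*y - x*y*z^2 + 2*x^2*z + y^2*z + z^3 + 2*x*y - 3*z
tr(b^-1 a^2 b^-1 a b a b a b^-1) = tr(b^-1 a^2 b^-1 a b a b a) tr(b) - tr(b^-1 a^2 b^-1 a b a b a b) = x^3*y^3*z^2 - x^2*y^4*z - 2*x^2*y^2*z^3 - x^3*y^3 - x^3*y*z^2 + x*y*z^4 + 5*x^2*y^2*z + x^2*z^3 + y^4*z + y^2*z^3 + x^3*y + x*y^3 - 2*x*y*z^2 - 2*x^2*z - 5*y^2*z - z^3 - x*y + 3*z
tr(b^-2 a^2 b^-1 a b a b a b^-1) = tr(b^-1 a^2 b^-1 a b a b a b^-1) tr(b) - tr(b^-1 a^2 b^-1 a b a b a) = x^3*y^4*z^2 - x^2*y^5*z - 2*x^2*y^3*z^3 - x^3*y^4 - 2*x^3*y^2*z^2 + x*y^2*z^4 + 6*x^2*y^3*z + 3*x^2*y*z^3 + y^5*z + y^3*z^3 + 2*x^3*y^2 + x*y^4 - 2*x*y^2*z^2 - x*z^4 - 6*x^2*y*z - 6*y^3*z - 2*y*z^3 - 2*x*y^2 + 3*x*z^2 + 7*y*z - x
tr(b^-4 a^2 b^-1 a b a b a) = tr(b^-2 a^2 b^-1 a b a b a b^-1) tr(b) - tr(b^-2 a^2 b^-1 a b a b a) = x^3*y^5*z^2 - x^2*y^6*z - 2*x^2*y^4*z^3 - x^3*y^5 - 3*x^3*y^3*z^2 + x*y^3*z^4 + 7*x^2*y^4*z + 5*x^2*y^2*z^3 + y^6*z + y^4*z^3 + 3*x^3*y^3 + x^3*y*z^2 + x*y^5 - 2*x*y^3*z^2 - 2*x*y*z^4 - 11*x^2*y^2*z - x^2*z^3 - 7*y^4*z - 3*y^2*z^3 - x^3*y - 3*x*y^3 + 5*x*y*z^2 + 2*x^2*z + 12*y^2*z + z^3 - 3*z
tr(b^-4 a^2 b^-1 a b a b a^-1) = tr(b^-4 a^2 b^-1 a b a b) tr(a) - tr(b^-4 a^2 b^-1 a b a b a) = -x^3*y^5*z^2 + x^4*y^4*z + x^2*y^6*z + 2*x^2*y^4*z^3 + x^3*y^3*z^2 - x*y^3*z^4 - 2*x^4*y^2*z - 7*x^2*y^4*z - 4*x^2*y^2*z^3 - y^6*z - y^4*z^3 + x^3*y^3 + 2*x^3*y*z^2 + 3*x*y^3*z^2 + 2*x*y*z^4 + 10*x^2*y^2*z + 7*y^4*z + 3*y^2*z^3 - 2*x^3*y - 2*x*y^3 - 7*x*y*z^2 - 12*y^2*z - z^3 + 5*x*y + 3*z

-x^3*y^5*z^2 + x^4*y^4*z + x^2*y^6*z + 2*x^2*y^4*z^3 + x^3*y^3*z^2 - x*y^3*z^4 - 2*x^4*y^2*z - 7*x^2*y^4*z - 4*x^2*y^2*z^3 - y^6*z - y^4*z^3 + x^3*y^3 + 2*x^3*y*z^2 + 3*x*y^3*z^2 + 2*x*y*z^4 + 10*x^2*y^2*z + 7*y^4*z + 3*y^2*z^3 - 2*x^3*y - 2*x*y^3 - 7*x*y*z^2 - 12*y^2*z - z^3 + 5*x*y + 3*z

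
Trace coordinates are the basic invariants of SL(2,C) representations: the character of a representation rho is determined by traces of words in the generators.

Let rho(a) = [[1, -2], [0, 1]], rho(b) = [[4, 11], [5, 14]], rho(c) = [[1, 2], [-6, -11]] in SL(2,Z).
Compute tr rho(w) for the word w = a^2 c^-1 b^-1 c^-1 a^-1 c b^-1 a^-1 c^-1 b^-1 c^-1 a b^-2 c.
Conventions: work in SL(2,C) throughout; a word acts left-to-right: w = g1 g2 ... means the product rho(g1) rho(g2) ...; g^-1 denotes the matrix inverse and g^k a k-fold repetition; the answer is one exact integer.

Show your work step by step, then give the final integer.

rho(a) = [[1, -2], [0, 1]]
... * rho(a) = [[1, -2], [0, 1]]  ->  [[1, -4], [0, 1]]
... * rho(c^-1) = [[-11, -2], [6, 1]]  ->  [[-35, -6], [6, 1]]
... * rho(b^-1) = [[14, -11], [-5, 4]]  ->  [[-460, 361], [79, -62]]
... * rho(c^-1) = [[-11, -2], [6, 1]]  ->  [[7226, 1281], [-1241, -220]]
... * rho(a^-1) = [[1, 2], [0, 1]]  ->  [[7226, 15733], [-1241, -2702]]
... * rho(c) = [[1, 2], [-6, -11]]  ->  [[-87172, -158611], [14971, 27240]]
... * rho(b^-1) = [[14, -11], [-5, 4]]  ->  [[-427353, 324448], [73394, -55721]]
... * rho(a^-1) = [[1, 2], [0, 1]]  ->  [[-427353, -530258], [73394, 91067]]
... * rho(c^-1) = [[-11, -2], [6, 1]]  ->  [[1519335, 324448], [-260932, -55721]]
... * rho(b^-1) = [[14, -11], [-5, 4]]  ->  [[19648450, -15414893], [-3374443, 2647368]]
... * rho(c^-1) = [[-11, -2], [6, 1]]  ->  [[-308622308, -54711793], [53003081, 9396254]]
... * rho(a) = [[1, -2], [0, 1]]  ->  [[-308622308, 562532823], [53003081, -96609908]]
... * rho(b^-1) = [[14, -11], [-5, 4]]  ->  [[-7133376427, 5644976680], [1225092674, -969473523]]
... * rho(b^-1) = [[14, -11], [-5, 4]]  ->  [[-128092153378, 101047047417], [21998665051, -17353913506]]
... * rho(c) = [[1, 2], [-6, -11]]  ->  [[-734374437880, -1367701828343], [126122146087, 234890378668]]
tr = -734374437880 + 234890378668 = -499484059212

-499484059212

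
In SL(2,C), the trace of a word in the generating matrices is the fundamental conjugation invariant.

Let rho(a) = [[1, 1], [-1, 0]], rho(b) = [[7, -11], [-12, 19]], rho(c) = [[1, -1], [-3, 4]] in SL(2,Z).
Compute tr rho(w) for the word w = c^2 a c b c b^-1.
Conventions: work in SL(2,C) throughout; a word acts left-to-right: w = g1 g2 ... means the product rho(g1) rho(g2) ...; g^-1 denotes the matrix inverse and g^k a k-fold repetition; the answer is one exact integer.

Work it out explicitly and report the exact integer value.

rho(c) = [[1, -1], [-3, 4]]
... * rho(c) = [[1, -1], [-3, 4]]  ->  [[4, -5], [-15, 19]]
... * rho(a) = [[1, 1], [-1, 0]]  ->  [[9, 4], [-34, -15]]
... * rho(c) = [[1, -1], [-3, 4]]  ->  [[-3, 7], [11, -26]]
... * rho(b) = [[7, -11], [-12, 19]]  ->  [[-105, 166], [389, -615]]
... * rho(c) = [[1, -1], [-3, 4]]  ->  [[-603, 769], [2234, -2849]]
... * rho(b^-1) = [[19, 11], [12, 7]]  ->  [[-2229, -1250], [8258, 4631]]
tr = -2229 + 4631 = 2402

2402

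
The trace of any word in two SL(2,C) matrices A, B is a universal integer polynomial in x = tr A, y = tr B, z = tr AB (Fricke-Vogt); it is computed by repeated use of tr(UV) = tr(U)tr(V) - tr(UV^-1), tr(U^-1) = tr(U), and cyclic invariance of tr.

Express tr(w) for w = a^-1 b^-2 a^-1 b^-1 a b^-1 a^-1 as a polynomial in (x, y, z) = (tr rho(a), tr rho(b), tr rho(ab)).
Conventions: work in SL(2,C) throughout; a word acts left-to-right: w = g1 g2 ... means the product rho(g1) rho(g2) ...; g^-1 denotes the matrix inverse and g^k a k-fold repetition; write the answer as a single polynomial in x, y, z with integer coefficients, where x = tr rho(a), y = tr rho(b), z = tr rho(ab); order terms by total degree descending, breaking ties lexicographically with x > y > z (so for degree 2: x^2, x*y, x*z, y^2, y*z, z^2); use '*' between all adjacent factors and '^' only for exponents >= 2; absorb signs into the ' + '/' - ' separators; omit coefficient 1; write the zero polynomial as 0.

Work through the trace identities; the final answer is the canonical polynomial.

x^2*y^2*z^2 - 2*x^3*y*z - x*y^3*z - x*y*z^3 + x^4 + x^2*y^2 + x^2*z^2 + y^2*z^2 + 3*x*y*z - 4*x^2 - y^2 - z^2 + 2

tr(b^-1) = tr(b) = y
tr(b^-2) = tr(b^-1) * tr(b) - tr(1) = y^2 - 2
tr(a b a) = tr(a) * tr(b a) - tr(b) = x*z - y
tr(a b a b) = tr(b a) * tr(b a) - tr(1)   [split at repeated b] = z^2 - 2
tr(b a b^-1 a) = tr(a b a) * tr(b) - tr(a b a b) = x*y*z - y^2 - z^2 + 2
tr(a^-1 b a b^-1) = tr(b a b^-1) * tr(a) - tr(b a b^-1 a) = -x*y*z + x^2 + y^2 + z^2 - 2
tr(a b^-2 a^-1 b) = tr(a^-1 b a b^-1) * tr(b) - tr(a^-1 b a) = -x*y^2*z + x^2*y + y^3 + y*z^2 - 3*y
tr(b^-1 a^-1 b^-1 a b^-1) = tr(a b^-2 a^-1) * tr(b) - tr(a b^-2 a^-1 b) = x*y^2*z - x^2*y - y*z^2 + y
tr(b^-1 a) = tr(a) * tr(b) - tr(a b) = x*y - z
tr(b^-1 a b^-1) = tr(b^-1 a) * tr(b) - tr(b^-1 a b) = x*y^2 - y*z - x
tr(a^2) = tr(a) * tr(a) - tr(1) = x^2 - 2
tr(a b^-1 a) = tr(a^2) * tr(b) - tr(a^2 b) = x^2*y - x*z - y
tr(b^-1 a b^-1 a) = tr(a b^-1 a) * tr(b) - tr(a b^-1 a b) = x^2*y^2 - 2*x*y*z + z^2 - 2
tr(b^-1 a^-1 b^-1 a) = tr(b^-1 a b^-1) * tr(a) - tr(b^-1 a b^-1 a) = x*y*z - x^2 - z^2 + 2
tr(b^-2 a^-1 b^-1 a b^-1) = tr(b^-1 a^-1 b^-1 a b^-1) * tr(b) - tr(b^-1 a^-1 b^-1 a) = x*y^3*z - x^2*y^2 - y^2*z^2 - x*y*z + x^2 + y^2 + z^2 - 2
tr(b a^2 b) = tr(b) * tr(a^2 b) - tr(a^2) = x*y*z - x^2 - y^2 + 2
tr(b a b) = tr(b) * tr(a b) - tr(a) = y*z - x
tr(b a^2 b a) = tr(a) * tr(b a b a) - tr(b a b) = x*z^2 - y*z - x
tr(a^2 b a^-1 b) = tr(b a^2 b) * tr(a) - tr(b a^2 b a) = x^2*y*z - x^3 - x*y^2 - x*z^2 + y*z + 3*x
tr(a^-1 b^-1 a^2 b) = tr(a^2 b a^-1) * tr(b) - tr(a^2 b a^-1 b) = -x^2*y*z + x^3 + x*y^2 + x*z^2 - 3*x
tr(a b^-1 a^-1 b^-1 a) = tr(a^-1 b^-1 a^2) * tr(b) - tr(a^-1 b^-1 a^2 b) = x^2*y*z - x^3 - x*z^2 - y*z + 3*x
tr(b a b a b) = tr(b) * tr(a b a b) - tr(a b a) = y*z^2 - x*z - y
tr(b a b a b a) = tr(a b a b) * tr(a b) - tr(b a)   [split at repeated a] = z^3 - 3*z
tr(a b a b a^-1 b) = tr(b a b a b) * tr(a) - tr(b a b a b a) = x*y*z^2 - x^2*z - z^3 - x*y + 3*z
tr(a^-1 b^-1 a b a b) = tr(a b a b a^-1) * tr(b) - tr(a b a b a^-1 b) = -x*y*z^2 + x^2*z + y^2*z + z^3 - 3*z
tr(a b^-1 a^-1 b^-1 a b) = tr(a^-1 b^-1 a b a) * tr(b) - tr(a^-1 b^-1 a b a b) = x*y*z^2 - x^2*z - y^2*z - z^3 + x*y + 3*z
tr(b^-1 a^-1 b^-1 a b^-1 a) = tr(a b^-1 a^-1 b^-1 a) * tr(b) - tr(a b^-1 a^-1 b^-1 a b) = x^2*y^2*z - x^3*y - 2*x*y*z^2 + x^2*z + z^3 + 2*x*y - 3*z
tr(b^-2 a^-1 b^-1 a b^-1 a) = tr(b^-1 a^-1 b^-1 a b^-1 a) * tr(b) - tr(b^-1 a^-1 b^-1 a b^-1 a b) = x^2*y^3*z - x^3*y^2 - 2*x*y^2*z^2 + x^2*y*z + y*z^3 + x*y^2 - 2*y*z + x
tr(b^-2 a^-1 b^-1 a b^-1 a^-1) = tr(b^-2 a^-1 b^-1 a b^-1) * tr(a) - tr(b^-2 a^-1 b^-1 a b^-1 a) = x*y^2*z^2 - 2*x^2*y*z - y*z^3 + x^3 + x*z^2 + 2*y*z - 3*x
tr(a^-1 b^-2 a^-1 b^-1 a b^-1 a^-1) = tr(b^-2 a^-1 b^-1 a b^-1 a^-1) * tr(a) - tr(b^-2 a^-1 b^-1 a b^-1) = x^2*y^2*z^2 - 2*x^3*y*z - x*y^3*z - x*y*z^3 + x^4 + x^2*y^2 + x^2*z^2 + y^2*z^2 + 3*x*y*z - 4*x^2 - y^2 - z^2 + 2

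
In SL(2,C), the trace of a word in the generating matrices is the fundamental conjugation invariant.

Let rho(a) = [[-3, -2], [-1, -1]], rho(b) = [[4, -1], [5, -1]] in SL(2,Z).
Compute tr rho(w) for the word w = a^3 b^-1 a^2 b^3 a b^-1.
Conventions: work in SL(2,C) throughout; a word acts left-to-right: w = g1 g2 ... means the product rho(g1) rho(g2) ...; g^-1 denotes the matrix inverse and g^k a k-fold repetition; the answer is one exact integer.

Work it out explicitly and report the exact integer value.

rho(a) = [[-3, -2], [-1, -1]]
... * rho(a) = [[-3, -2], [-1, -1]]  ->  [[11, 8], [4, 3]]
... * rho(a) = [[-3, -2], [-1, -1]]  ->  [[-41, -30], [-15, -11]]
... * rho(b^-1) = [[-1, 1], [-5, 4]]  ->  [[191, -161], [70, -59]]
... * rho(a) = [[-3, -2], [-1, -1]]  ->  [[-412, -221], [-151, -81]]
... * rho(a) = [[-3, -2], [-1, -1]]  ->  [[1457, 1045], [534, 383]]
... * rho(b) = [[4, -1], [5, -1]]  ->  [[11053, -2502], [4051, -917]]
... * rho(b) = [[4, -1], [5, -1]]  ->  [[31702, -8551], [11619, -3134]]
... * rho(b) = [[4, -1], [5, -1]]  ->  [[84053, -23151], [30806, -8485]]
... * rho(a) = [[-3, -2], [-1, -1]]  ->  [[-229008, -144955], [-83933, -53127]]
... * rho(b^-1) = [[-1, 1], [-5, 4]]  ->  [[953783, -808828], [349568, -296441]]
tr = 953783 + -296441 = 657342

657342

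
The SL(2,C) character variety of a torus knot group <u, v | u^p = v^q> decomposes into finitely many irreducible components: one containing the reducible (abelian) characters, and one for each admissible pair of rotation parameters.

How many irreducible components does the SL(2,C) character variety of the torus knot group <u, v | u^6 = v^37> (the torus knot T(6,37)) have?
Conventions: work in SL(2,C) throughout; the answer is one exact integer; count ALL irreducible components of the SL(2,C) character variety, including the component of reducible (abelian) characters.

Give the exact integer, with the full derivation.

Gamma = < u, v | u^6 = v^37 > (torus knot T(6,37)); the central element u^6 = v^37 acts as +I or -I in any irreducible SL(2,C) representation.
On an irreducible component, tr(u) is locked at 2*cos(pi*alpha/6) for some alpha in 1..5, and tr(v) at 2*cos(pi*beta/37) for some beta in 1..36.
Consistency of u^6 = (-1)^alpha I with v^37 = (-1)^beta I forces alpha = beta (mod 2).
Enumerate parity-matched pairs: 3*18 odd-odd plus 2*18 even-even gives 90.
components with irreducible characters: 90; plus the single component of reducible (abelian) characters: total 91.

91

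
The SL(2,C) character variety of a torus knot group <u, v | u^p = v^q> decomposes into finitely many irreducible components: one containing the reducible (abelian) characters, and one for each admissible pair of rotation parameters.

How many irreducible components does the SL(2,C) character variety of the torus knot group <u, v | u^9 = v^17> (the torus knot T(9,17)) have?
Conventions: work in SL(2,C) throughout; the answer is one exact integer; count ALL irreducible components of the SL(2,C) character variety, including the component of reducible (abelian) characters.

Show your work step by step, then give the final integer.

65

Gamma = < u, v | u^9 = v^17 > (torus knot T(9,17)); the central element u^9 = v^17 acts as +I or -I in any irreducible SL(2,C) representation.
This locks tr(u) to 2*cos(pi*alpha/9), alpha in 1..8, and tr(v) to 2*cos(pi*beta/17), beta in 1..16, on each component of irreducible characters.
Consistency of u^9 = (-1)^alpha I with v^17 = (-1)^beta I forces alpha = beta (mod 2).
Counting: 4 odd alphas x 8 odd betas + 4 even alphas x 8 even betas = 32 + 32 = 64.
That is 64 components of irreducible characters, and with the reducible (abelian) component the total is 65.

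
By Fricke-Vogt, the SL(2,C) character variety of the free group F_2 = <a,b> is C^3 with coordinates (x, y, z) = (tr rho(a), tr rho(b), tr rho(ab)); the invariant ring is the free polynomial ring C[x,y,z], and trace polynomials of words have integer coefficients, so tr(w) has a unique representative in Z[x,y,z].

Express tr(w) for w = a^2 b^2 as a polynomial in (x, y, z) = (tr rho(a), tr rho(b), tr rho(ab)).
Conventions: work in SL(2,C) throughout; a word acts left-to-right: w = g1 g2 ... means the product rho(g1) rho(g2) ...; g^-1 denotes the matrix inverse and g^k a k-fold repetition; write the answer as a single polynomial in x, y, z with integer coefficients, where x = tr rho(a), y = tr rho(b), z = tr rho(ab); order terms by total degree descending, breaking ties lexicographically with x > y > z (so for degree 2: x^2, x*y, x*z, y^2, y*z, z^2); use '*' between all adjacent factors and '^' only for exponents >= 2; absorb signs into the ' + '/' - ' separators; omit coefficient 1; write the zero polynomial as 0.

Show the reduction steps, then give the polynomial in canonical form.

trace(b^2 a) = trace(b)*trace(a b) - trace(a)  (reduce the b square) = y*z - x
apply: trace(b^2) = trace(b)*trace(b) - trace(1)  (reduce the b square) = y^2 - 2
use: trace(a^2 b^2) = trace(a)*trace(b^2 a) - trace(b^2)  (reduce the a square) = x*y*z - x^2 - y^2 + 2

x*y*z - x^2 - y^2 + 2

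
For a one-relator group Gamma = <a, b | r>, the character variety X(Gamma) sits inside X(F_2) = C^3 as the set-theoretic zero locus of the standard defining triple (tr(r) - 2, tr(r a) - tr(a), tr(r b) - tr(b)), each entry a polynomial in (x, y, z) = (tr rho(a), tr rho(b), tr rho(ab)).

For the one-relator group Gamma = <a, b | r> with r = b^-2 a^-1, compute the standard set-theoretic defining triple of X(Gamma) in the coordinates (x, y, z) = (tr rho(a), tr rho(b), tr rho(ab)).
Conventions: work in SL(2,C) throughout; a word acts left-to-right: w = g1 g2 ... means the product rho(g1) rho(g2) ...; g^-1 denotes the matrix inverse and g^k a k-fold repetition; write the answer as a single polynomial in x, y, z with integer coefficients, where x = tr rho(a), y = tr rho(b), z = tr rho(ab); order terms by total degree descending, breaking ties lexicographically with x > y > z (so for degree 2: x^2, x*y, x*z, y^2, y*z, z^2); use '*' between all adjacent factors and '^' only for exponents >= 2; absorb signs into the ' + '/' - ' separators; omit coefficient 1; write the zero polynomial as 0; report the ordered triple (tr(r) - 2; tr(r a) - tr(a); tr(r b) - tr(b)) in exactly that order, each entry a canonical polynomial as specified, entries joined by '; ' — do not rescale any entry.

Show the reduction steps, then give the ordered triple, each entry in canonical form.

y*z - x - 2; y^2 - x - 2; -y + z

tr(a^-1) = tr(a) = x
tr(a^-1 b) = tr(b) tr(a) - tr(b a) = x*y - z
tr(b^-1 a^-1) = tr(a^-1) tr(b) - tr(a^-1 b) = z
reduce: tr(b^-2 a^-1) = tr(b^-1 a^-1) tr(b) - tr(b^-1 a^-1 b) = y*z - x
tr(b^-2) = tr(b^-1) tr(b) - tr(1)  (eliminate b^-1) = y^2 - 2
assemble the triple (tr(r) - 2; tr(r a) - x; tr(r b) - y)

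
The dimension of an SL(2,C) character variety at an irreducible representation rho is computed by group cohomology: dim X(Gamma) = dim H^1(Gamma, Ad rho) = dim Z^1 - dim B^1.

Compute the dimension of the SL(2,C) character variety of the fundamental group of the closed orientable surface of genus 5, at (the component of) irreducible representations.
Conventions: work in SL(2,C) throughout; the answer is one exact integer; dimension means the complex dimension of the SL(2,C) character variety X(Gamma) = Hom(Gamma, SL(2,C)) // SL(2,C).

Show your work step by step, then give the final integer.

Gamma = pi_1(Sigma_5) = < a_1, b_1, ..., a_5, b_5 | prod [a_i, b_i] > has 2g = 10 generators and 1 relator.
Unconstrained cocycle data is one sl_2 vector per generator (30 dimensions), cut by the relator condition d_2(z) = 0.
At an irreducible rho, H^2 = coker(d_2) vanishes (Poincare duality: H^2 is dual to H^0 = invariants = 0), so d_2 is surjective onto sl_2 and dim Z^1 = 30 - 3 = 27.
As always at irreducible rho, dim B^1 = 3.
Hence dim X = 27 - 3 = 24.

24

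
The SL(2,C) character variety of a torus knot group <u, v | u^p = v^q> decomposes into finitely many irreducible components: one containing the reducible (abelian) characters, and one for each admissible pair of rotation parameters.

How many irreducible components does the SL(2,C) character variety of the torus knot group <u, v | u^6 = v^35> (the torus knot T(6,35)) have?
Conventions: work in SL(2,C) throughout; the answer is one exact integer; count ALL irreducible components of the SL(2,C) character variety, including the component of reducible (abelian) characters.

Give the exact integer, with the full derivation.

86

In the torus knot group T(6,35), u^6 = v^35 is central, so an irreducible representation sends it to +I or -I (Schur).
So on each irreducible component the traces are pinned: tr(u) = 2*cos(pi*alpha/6) with 1 <= alpha <= 5, tr(v) = 2*cos(pi*beta/35) with 1 <= beta <= 34.
The two central values (-1)^alpha I and (-1)^beta I must be the same matrix, so alpha and beta share a parity.
Counting: 3 odd alphas x 17 odd betas + 2 even alphas x 17 even betas = 51 + 34 = 85.
Total: 85 irreducible-character components + 1 reducible (abelian) component = 86.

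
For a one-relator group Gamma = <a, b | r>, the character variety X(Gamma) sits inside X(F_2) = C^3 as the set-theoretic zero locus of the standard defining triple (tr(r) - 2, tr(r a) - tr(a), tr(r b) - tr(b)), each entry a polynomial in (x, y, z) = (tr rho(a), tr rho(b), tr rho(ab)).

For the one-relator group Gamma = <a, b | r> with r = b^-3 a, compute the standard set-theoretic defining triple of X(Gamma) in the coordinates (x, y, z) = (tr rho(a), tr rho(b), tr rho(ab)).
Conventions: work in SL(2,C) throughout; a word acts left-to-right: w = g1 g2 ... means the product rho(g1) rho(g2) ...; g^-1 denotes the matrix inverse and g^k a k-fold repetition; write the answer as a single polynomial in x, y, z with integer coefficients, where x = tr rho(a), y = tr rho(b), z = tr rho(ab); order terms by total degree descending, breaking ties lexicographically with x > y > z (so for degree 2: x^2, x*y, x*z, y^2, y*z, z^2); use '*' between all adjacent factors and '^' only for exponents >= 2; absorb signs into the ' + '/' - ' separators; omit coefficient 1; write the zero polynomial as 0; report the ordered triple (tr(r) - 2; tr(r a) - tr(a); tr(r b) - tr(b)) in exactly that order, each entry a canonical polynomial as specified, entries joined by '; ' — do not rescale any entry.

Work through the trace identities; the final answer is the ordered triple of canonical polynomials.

trace(a b^-1) = trace(a)*trace(b) - trace(a b) = x*y - z
trace(b^-2 a) = trace(a b^-1)*trace(b) - trace(a) = x*y^2 - y*z - x
trace(b^-3 a) = trace(b^-2 a)*trace(b) - trace(b^-2 a b) = x*y^3 - y^2*z - 2*x*y + z
trace(a^2) = trace(a)*trace(a) - trace(1)   [square of a] = x^2 - 2
trace(a^2 b) = trace(a)*trace(b a) - trace(b)   [square of a] = x*z - y
trace(a^2 b^-1) = trace(a^2)*trace(b) - trace(a^2 b)   [inverse elimination on b] = x^2*y - x*z - y
trace(b^-2 a^2) = trace(a^2 b^-1)*trace(b) - trace(a^2)   [inverse elimination on b] = x^2*y^2 - x*y*z - x^2 - y^2 + 2
trace(b^-3 a^2) = trace(b^-2 a^2)*trace(b) - trace(b^-2 a^2 b)   [inverse elimination on b] = x^2*y^3 - x*y^2*z - 2*x^2*y - y^3 + x*z + 3*y
assemble the triple (trace(r) - 2; trace(r a) - x; trace(r b) - y)

x*y^3 - y^2*z - 2*x*y + z - 2; x^2*y^3 - x*y^2*z - 2*x^2*y - y^3 + x*z - x + 3*y; x*y^2 - y*z - x - y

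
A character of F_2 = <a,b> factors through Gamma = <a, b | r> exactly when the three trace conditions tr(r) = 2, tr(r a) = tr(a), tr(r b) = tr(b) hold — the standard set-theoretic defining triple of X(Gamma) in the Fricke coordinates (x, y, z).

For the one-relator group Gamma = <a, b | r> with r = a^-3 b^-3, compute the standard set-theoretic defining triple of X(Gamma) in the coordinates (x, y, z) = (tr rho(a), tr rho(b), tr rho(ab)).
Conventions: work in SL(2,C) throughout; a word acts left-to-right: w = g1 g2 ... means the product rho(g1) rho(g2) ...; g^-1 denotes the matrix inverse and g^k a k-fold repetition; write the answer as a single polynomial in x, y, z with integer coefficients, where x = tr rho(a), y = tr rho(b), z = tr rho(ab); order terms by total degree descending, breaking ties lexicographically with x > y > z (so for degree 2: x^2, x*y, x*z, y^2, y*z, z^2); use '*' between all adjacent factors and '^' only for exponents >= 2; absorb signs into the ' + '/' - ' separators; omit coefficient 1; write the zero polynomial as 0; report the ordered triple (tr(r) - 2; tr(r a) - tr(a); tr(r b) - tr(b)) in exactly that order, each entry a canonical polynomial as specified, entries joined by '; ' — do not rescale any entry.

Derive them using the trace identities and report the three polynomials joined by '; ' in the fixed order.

x^2*y^2*z - x^3*y - x*y^3 - x^2*z - y^2*z + 4*x*y + z - 2; x*y^2*z - x^2*y - y^3 - x*z - x + 3*y; x^2*y*z - x^3 - x*y^2 - y*z + 3*x - y

tr(a^-1) = tr(a) = x
tr(a^-1 b) = tr(b)*tr(a) - tr(b a)  (eliminate a^-1) = x*y - z
tr(b^-1 a^-1) = tr(a^-1)*tr(b) - tr(a^-1 b)  (eliminate b^-1) = z
tr(a^-2 b^-1) = tr(b^-1 a^-1)*tr(a) - tr(b^-1)  (eliminate a^-1) = x*z - y
tr(a^-2) = tr(a^-1)*tr(a) - tr(1)  (eliminate a^-1) = x^2 - 2
tr(a^-1 b^-2 a^-1) = tr(a^-2 b^-1)*tr(b) - tr(a^-2)  (eliminate b^-1) = x*y*z - x^2 - y^2 + 2
tr(b^-2) = tr(b^-1)*tr(b) - tr(1)  (eliminate b^-1) = y^2 - 2
tr(b^-2 a) = tr(a b^-1)*tr(b) - tr(a)  (eliminate b^-1) = x*y^2 - y*z - x
tr(a^-1 b^-2) = tr(b^-2)*tr(a) - tr(b^-2 a)  (eliminate a^-1) = y*z - x
tr(b^-1 a^-3 b^-1) = tr(a^-1 b^-2 a^-1)*tr(a) - tr(a^-1 b^-2)  (eliminate a^-1) = x^2*y*z - x^3 - x*y^2 - y*z + 3*x
tr(a^-3) = tr(a^-2)*tr(a) - tr(a^-1)  (eliminate a^-1) = x^3 - 3*x
tr(b a^-2) = tr(b a^-1)*tr(a) - tr(b)  (eliminate a^-1) = x^2*y - x*z - y
tr(a^-3 b) = tr(b a^-2)*tr(a) - tr(b a^-1)  (eliminate a^-1) = x^3*y - x^2*z - 2*x*y + z
tr(b^-1 a^-3) = tr(a^-3)*tr(b) - tr(a^-3 b)  (eliminate b^-1) = x^2*z - x*y - z
tr(a^-3 b^-3) = tr(b^-1 a^-3 b^-1)*tr(b) - tr(b^-1 a^-3)  (eliminate b^-1) = x^2*y^2*z - x^3*y - x*y^3 - x^2*z - y^2*z + 4*x*y + z
tr(a^-2 b^-3) = tr(a^-2 b^-2)*tr(b) - tr(a^-2 b^-1) = x*y^2*z - x^2*y - y^3 - x*z + 3*y
assemble the triple (tr(r) - 2; tr(r a) - x; tr(r b) - y)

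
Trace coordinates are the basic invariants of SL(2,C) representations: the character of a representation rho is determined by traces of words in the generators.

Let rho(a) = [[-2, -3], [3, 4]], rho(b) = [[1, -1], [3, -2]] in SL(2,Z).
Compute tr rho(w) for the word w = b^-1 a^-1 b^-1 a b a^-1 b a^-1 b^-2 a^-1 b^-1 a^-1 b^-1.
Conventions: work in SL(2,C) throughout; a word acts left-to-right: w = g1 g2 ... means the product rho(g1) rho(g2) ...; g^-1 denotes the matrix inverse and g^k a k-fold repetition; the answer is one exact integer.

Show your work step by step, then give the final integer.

-77420281

rho(b^-1) = [[-2, 1], [-3, 1]]
... * rho(a^-1) = [[4, 3], [-3, -2]]  ->  [[-11, -8], [-15, -11]]
... * rho(b^-1) = [[-2, 1], [-3, 1]]  ->  [[46, -19], [63, -26]]
... * rho(a) = [[-2, -3], [3, 4]]  ->  [[-149, -214], [-204, -293]]
... * rho(b) = [[1, -1], [3, -2]]  ->  [[-791, 577], [-1083, 790]]
... * rho(a^-1) = [[4, 3], [-3, -2]]  ->  [[-4895, -3527], [-6702, -4829]]
... * rho(b) = [[1, -1], [3, -2]]  ->  [[-15476, 11949], [-21189, 16360]]
... * rho(a^-1) = [[4, 3], [-3, -2]]  ->  [[-97751, -70326], [-133836, -96287]]
... * rho(b^-1) = [[-2, 1], [-3, 1]]  ->  [[406480, -168077], [556533, -230123]]
... * rho(b^-1) = [[-2, 1], [-3, 1]]  ->  [[-308729, 238403], [-422697, 326410]]
... * rho(a^-1) = [[4, 3], [-3, -2]]  ->  [[-1950125, -1402993], [-2670018, -1920911]]
... * rho(b^-1) = [[-2, 1], [-3, 1]]  ->  [[8109229, -3353118], [11102769, -4590929]]
... * rho(a^-1) = [[4, 3], [-3, -2]]  ->  [[42496270, 31033923], [58183863, 42490165]]
... * rho(b^-1) = [[-2, 1], [-3, 1]]  ->  [[-178094309, 73530193], [-243838221, 100674028]]
tr = -178094309 + 100674028 = -77420281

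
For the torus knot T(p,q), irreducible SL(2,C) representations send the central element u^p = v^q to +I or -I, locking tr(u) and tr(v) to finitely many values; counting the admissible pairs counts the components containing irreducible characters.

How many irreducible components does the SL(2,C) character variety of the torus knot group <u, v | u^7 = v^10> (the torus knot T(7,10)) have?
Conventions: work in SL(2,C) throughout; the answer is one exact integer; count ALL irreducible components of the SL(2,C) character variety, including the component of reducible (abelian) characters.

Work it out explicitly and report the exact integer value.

28

In the torus knot group T(7,10), u^7 = v^10 is central, so an irreducible representation sends it to +I or -I (Schur).
On an irreducible component, tr(u) is locked at 2*cos(pi*alpha/7) for some alpha in 1..6, and tr(v) at 2*cos(pi*beta/10) for some beta in 1..9.
u^7 = (-1)^alpha I and v^10 = (-1)^beta I must agree, so alpha and beta have equal parity.
Enumerate parity-matched pairs: 3*5 odd-odd plus 3*4 even-even gives 27.
That is 27 components of irreducible characters, and with the reducible (abelian) component the total is 28.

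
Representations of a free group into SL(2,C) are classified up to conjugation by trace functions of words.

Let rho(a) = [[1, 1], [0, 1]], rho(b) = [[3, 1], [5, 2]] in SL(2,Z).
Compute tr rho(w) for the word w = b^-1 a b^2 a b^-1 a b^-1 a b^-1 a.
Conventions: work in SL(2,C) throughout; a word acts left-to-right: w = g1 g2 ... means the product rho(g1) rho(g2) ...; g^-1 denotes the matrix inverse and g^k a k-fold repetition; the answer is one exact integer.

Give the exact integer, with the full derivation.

rho(b^-1) = [[2, -1], [-5, 3]]
... * rho(a) = [[1, 1], [0, 1]]  ->  [[2, 1], [-5, -2]]
... * rho(b) = [[3, 1], [5, 2]]  ->  [[11, 4], [-25, -9]]
... * rho(b) = [[3, 1], [5, 2]]  ->  [[53, 19], [-120, -43]]
... * rho(a) = [[1, 1], [0, 1]]  ->  [[53, 72], [-120, -163]]
... * rho(b^-1) = [[2, -1], [-5, 3]]  ->  [[-254, 163], [575, -369]]
... * rho(a) = [[1, 1], [0, 1]]  ->  [[-254, -91], [575, 206]]
... * rho(b^-1) = [[2, -1], [-5, 3]]  ->  [[-53, -19], [120, 43]]
... * rho(a) = [[1, 1], [0, 1]]  ->  [[-53, -72], [120, 163]]
... * rho(b^-1) = [[2, -1], [-5, 3]]  ->  [[254, -163], [-575, 369]]
... * rho(a) = [[1, 1], [0, 1]]  ->  [[254, 91], [-575, -206]]
tr = 254 + -206 = 48

48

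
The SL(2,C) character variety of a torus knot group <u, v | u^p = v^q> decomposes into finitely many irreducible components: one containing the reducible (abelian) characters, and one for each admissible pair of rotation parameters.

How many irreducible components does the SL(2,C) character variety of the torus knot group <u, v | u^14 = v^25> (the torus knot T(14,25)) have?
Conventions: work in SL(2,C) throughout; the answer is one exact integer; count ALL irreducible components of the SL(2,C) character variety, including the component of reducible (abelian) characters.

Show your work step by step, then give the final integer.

157

For T(14,25): irreducibility forces the central element u^14 = v^25 to one of +I, -I.
On an irreducible component, tr(u) is locked at 2*cos(pi*alpha/14) for some alpha in 1..13, and tr(v) at 2*cos(pi*beta/25) for some beta in 1..24.
The two central values (-1)^alpha I and (-1)^beta I must be the same matrix, so alpha and beta share a parity.
Enumerate parity-matched pairs: 7*12 odd-odd plus 6*12 even-even gives 156.
That is 156 components of irreducible characters, and with the reducible (abelian) component the total is 157.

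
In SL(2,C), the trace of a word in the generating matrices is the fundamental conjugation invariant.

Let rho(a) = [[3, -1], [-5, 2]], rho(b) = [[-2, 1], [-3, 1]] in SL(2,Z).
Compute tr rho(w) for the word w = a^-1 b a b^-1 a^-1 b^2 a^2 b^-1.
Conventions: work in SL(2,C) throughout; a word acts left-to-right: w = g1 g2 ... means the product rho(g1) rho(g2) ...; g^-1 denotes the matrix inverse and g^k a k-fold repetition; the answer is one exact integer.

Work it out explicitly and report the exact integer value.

-4374

rho(a^-1) = [[2, 1], [5, 3]]
... * rho(b) = [[-2, 1], [-3, 1]]  ->  [[-7, 3], [-19, 8]]
... * rho(a) = [[3, -1], [-5, 2]]  ->  [[-36, 13], [-97, 35]]
... * rho(b^-1) = [[1, -1], [3, -2]]  ->  [[3, 10], [8, 27]]
... * rho(a^-1) = [[2, 1], [5, 3]]  ->  [[56, 33], [151, 89]]
... * rho(b) = [[-2, 1], [-3, 1]]  ->  [[-211, 89], [-569, 240]]
... * rho(b) = [[-2, 1], [-3, 1]]  ->  [[155, -122], [418, -329]]
... * rho(a) = [[3, -1], [-5, 2]]  ->  [[1075, -399], [2899, -1076]]
... * rho(a) = [[3, -1], [-5, 2]]  ->  [[5220, -1873], [14077, -5051]]
... * rho(b^-1) = [[1, -1], [3, -2]]  ->  [[-399, -1474], [-1076, -3975]]
tr = -399 + -3975 = -4374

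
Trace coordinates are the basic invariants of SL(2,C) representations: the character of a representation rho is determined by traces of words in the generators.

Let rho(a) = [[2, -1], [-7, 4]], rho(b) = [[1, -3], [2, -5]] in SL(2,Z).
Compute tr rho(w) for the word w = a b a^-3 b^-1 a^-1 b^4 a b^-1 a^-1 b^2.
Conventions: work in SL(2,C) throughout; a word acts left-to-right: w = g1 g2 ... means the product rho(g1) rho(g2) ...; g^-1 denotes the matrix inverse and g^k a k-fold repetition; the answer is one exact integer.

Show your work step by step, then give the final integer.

-55524131

rho(a) = [[2, -1], [-7, 4]]
... * rho(b) = [[1, -3], [2, -5]]  ->  [[0, -1], [1, 1]]
... * rho(a^-1) = [[4, 1], [7, 2]]  ->  [[-7, -2], [11, 3]]
... * rho(a^-1) = [[4, 1], [7, 2]]  ->  [[-42, -11], [65, 17]]
... * rho(a^-1) = [[4, 1], [7, 2]]  ->  [[-245, -64], [379, 99]]
... * rho(b^-1) = [[-5, 3], [-2, 1]]  ->  [[1353, -799], [-2093, 1236]]
... * rho(a^-1) = [[4, 1], [7, 2]]  ->  [[-181, -245], [280, 379]]
... * rho(b) = [[1, -3], [2, -5]]  ->  [[-671, 1768], [1038, -2735]]
... * rho(b) = [[1, -3], [2, -5]]  ->  [[2865, -6827], [-4432, 10561]]
... * rho(b) = [[1, -3], [2, -5]]  ->  [[-10789, 25540], [16690, -39509]]
... * rho(b) = [[1, -3], [2, -5]]  ->  [[40291, -95333], [-62328, 147475]]
... * rho(a) = [[2, -1], [-7, 4]]  ->  [[747913, -421623], [-1156981, 652228]]
... * rho(b^-1) = [[-5, 3], [-2, 1]]  ->  [[-2896319, 1822116], [4480449, -2818715]]
... * rho(a^-1) = [[4, 1], [7, 2]]  ->  [[1169536, 747913], [-1809209, -1156981]]
... * rho(b) = [[1, -3], [2, -5]]  ->  [[2665362, -7248173], [-4123171, 11212532]]
... * rho(b) = [[1, -3], [2, -5]]  ->  [[-11830984, 28244779], [18301893, -43693147]]
tr = -11830984 + -43693147 = -55524131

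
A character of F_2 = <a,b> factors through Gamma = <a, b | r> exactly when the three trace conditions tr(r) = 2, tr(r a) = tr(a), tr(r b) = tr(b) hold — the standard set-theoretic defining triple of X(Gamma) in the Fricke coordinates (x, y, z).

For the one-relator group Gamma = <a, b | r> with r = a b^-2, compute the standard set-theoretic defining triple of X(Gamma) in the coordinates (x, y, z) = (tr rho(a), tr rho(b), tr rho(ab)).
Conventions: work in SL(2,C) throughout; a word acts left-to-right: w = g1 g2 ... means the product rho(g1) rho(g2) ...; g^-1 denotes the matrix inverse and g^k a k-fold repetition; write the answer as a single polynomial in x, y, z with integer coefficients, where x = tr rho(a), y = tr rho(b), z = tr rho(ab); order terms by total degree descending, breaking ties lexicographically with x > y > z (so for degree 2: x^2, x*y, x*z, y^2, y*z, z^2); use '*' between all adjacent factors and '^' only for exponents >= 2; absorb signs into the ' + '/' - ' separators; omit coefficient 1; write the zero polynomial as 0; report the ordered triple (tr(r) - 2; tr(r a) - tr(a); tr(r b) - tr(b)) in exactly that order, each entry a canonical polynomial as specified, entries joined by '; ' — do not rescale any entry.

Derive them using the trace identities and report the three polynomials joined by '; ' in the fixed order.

next, trace(a b^-1) = trace(a) * trace(b) - trace(a b)   [inverse elimination on b] = x*y - z
next, trace(a b^-2) = trace(a b^-1) * trace(b) - trace(a)   [inverse elimination on b] = x*y^2 - y*z - x
trace(a^2) = trace(a) * trace(a) - trace(1) = x^2 - 2
trace(a^2 b) = trace(a) * trace(b a) - trace(b) = x*z - y
next, trace(a^2 b^-1) = trace(a^2) * trace(b) - trace(a^2 b) = x^2*y - x*z - y
next, trace(a b^-2 a) = trace(a^2 b^-1) * trace(b) - trace(a^2) = x^2*y^2 - x*y*z - x^2 - y^2 + 2
assemble the triple (trace(r) - 2; trace(r a) - x; trace(r b) - y)

x*y^2 - y*z - x - 2; x^2*y^2 - x*y*z - x^2 - y^2 - x + 2; x*y - y - z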